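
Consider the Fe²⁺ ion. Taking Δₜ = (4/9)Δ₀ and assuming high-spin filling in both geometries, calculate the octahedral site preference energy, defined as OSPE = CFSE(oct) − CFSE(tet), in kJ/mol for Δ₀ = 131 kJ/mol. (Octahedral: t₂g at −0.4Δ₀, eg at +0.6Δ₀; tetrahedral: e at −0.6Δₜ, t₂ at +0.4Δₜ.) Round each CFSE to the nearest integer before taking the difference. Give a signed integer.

-17

Group 8 minus oxidation state +2 gives a d⁶ configuration for Fe²⁺.
In an octahedral site d⁶ (HS) is t2g^4 e_g^2, giving CFSE(oct) = -0.4Δ₀ = -52 kJ/mol.
Tetrahedral e^3 t2^3 gives -0.6Δₜ = -0.6 × (4/9) × 131 = -35 kJ/mol.
OSPE = CFSE(oct) − CFSE(tet) = -52 − (-35) = -17 kJ/mol.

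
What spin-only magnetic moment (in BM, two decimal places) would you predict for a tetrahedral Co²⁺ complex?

3.87 BM

Co²⁺: group 9, so d-count = 9 − 2 = 7.
Tetrahedral splitting is small, so the complex is high-spin.
Configuration: e⁴ t₂³ → 3 unpaired electrons.
μ(spin-only) = √[3(3+2)] = √15 ≈ 3.87 BM.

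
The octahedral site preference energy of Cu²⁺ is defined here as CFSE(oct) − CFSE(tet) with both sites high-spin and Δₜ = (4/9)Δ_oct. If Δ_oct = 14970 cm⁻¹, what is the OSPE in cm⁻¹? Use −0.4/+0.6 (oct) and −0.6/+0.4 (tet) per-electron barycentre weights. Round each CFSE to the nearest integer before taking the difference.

Cu sits in group 11; removing 2 electrons leaves Cu²⁺ with 11 − 2 = 9 d electrons.
In an octahedral site d⁹ (HS) is t₂g⁶ eg³, giving CFSE(oct) = -0.6Δ_oct = -8982 cm⁻¹.
In a tetrahedral site the filling is e⁴ t₂⁵: CFSE(tet) = -0.4Δₜ = -0.4 × (4/9)(14970) = -2661 cm⁻¹.
OSPE = CFSE(oct) − CFSE(tet) = -8982 − (-2661) = -6321 cm⁻¹.

-6321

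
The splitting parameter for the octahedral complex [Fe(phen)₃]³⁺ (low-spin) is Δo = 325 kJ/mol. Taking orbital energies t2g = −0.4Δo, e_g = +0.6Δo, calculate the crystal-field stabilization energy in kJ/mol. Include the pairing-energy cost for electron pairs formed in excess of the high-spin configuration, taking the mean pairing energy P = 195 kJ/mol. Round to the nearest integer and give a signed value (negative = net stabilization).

-260

phen is neutral, so the +3 overall charge sits on Fe: oxidation state +3.
Fe sits in group 8; removing 3 electrons leaves Fe³⁺ with 8 − 3 = 5 d electrons.
Configuration: t2g^5 e_g^0.
Orbital CFSE = 5(-0.4) + 0(0.6) = -2.0Δo = -2.0 × 325 = -650 kJ/mol.
Relative to high-spin t2g^3 e_g^2 (0 paired), the low-spin configuration has 2 additional pairs, contributing +2 × 195 = +390 kJ/mol.
Net CFSE = -650 + 390 = -260 kJ/mol.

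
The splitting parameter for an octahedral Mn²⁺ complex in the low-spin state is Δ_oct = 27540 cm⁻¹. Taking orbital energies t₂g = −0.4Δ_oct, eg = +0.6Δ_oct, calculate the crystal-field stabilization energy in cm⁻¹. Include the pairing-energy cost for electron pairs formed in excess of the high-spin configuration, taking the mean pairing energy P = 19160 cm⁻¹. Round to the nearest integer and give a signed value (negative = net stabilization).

-16760

Mn is in group 7, so Mn²⁺ is d⁵ (7 − 2 = 5).
Electron filling gives t₂g⁵ eg⁰.
CFSE(orbital) = 5×(-0.4Δ_oct) + 0×(0.6Δ_oct) = -2.0Δ_oct; with Δ_oct = 27540 cm⁻¹ that is -55080 cm⁻¹.
High-spin d⁵ would be t₂g³ eg² with 0 pairs; low-spin has 2, so 2 excess pairs cost +2P = +38320 cm⁻¹.
Net CFSE = -55080 + 38320 = -16760 cm⁻¹.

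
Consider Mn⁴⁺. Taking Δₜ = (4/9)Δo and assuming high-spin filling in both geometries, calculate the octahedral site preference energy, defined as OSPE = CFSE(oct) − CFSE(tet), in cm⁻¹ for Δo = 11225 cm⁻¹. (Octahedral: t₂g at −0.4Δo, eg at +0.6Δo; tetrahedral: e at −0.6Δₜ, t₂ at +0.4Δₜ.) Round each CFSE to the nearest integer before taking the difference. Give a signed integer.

-9479

Group 7 minus oxidation state +4 gives a d³ configuration for Mn⁴⁺.
In an octahedral site d³ (HS) is t2g^3 e_g^0, giving CFSE(oct) = -1.2Δo = -13470 cm⁻¹.
Tetrahedral e^2 t2^1 gives -0.8Δₜ = -0.8 × (4/9) × 11225 = -3991 cm⁻¹.
Subtracting, OSPE = -13470 − (-3991) = -9479 cm⁻¹.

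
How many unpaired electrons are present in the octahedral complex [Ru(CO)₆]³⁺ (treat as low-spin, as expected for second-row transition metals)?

CO is neutral, so the +3 overall charge sits on Ru: oxidation state +3.
Ru is in group 8, so Ru³⁺ is d⁵ (8 − 3 = 5).
Configuration: t2g^5 e_g^0, giving 1 unpaired electron.

1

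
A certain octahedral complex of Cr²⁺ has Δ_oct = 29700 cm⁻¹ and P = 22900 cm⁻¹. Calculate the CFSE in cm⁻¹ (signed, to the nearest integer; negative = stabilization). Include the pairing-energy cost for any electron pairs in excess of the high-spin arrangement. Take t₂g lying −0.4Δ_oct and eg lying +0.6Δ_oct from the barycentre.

-24620

Cr²⁺: group 6, so d-count = 6 − 2 = 4.
With Δ_oct > P the complex is low-spin.
Filling d⁴ accordingly: t₂g⁴ eg⁰.
Orbital CFSE = -1.6Δ_oct = -1.6 × 29700 = -47520 cm⁻¹.
Excess pairs vs high-spin: 1 − 0 = 1; pairing cost = +22900 cm⁻¹.
Net CFSE = -47520 + 22900 = -24620 cm⁻¹.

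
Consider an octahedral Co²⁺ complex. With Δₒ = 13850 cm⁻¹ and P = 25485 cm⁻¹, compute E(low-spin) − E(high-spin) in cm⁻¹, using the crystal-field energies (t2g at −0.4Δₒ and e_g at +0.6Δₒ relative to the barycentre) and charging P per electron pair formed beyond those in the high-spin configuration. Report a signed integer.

11635

Co sits in group 9; removing 2 electrons leaves Co²⁺ with 9 − 2 = 7 d electrons.
High-spin: t2g^5 e_g^2, CFSE = -0.8Δₒ = -11080 cm⁻¹.
Low-spin: t2g^6 e_g^1, orbital CFSE = -1.8Δₒ = -24930 cm⁻¹; plus 1 excess pair × P = +25485 cm⁻¹; total 555 cm⁻¹.
Thus E(LS) − E(HS) = 11635 cm⁻¹.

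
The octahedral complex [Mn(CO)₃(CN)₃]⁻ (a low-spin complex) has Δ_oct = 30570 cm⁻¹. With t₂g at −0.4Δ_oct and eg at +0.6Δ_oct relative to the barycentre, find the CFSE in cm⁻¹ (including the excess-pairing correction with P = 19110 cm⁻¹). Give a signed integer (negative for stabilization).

-22920

Ligand charges: 3×(+0) from CO and 3×(-1) from CN⁻ sum to -3; with overall charge -1, Mn is +2.
Group 7 minus oxidation state +2 gives a d⁵ configuration for Mn²⁺.
Configuration: t₂g⁵ eg⁰.
CFSE(orbital) = 5×(-0.4Δ_oct) + 0×(0.6Δ_oct) = -2.0Δ_oct; with Δ_oct = 30570 cm⁻¹ that is -61140 cm⁻¹.
High-spin d⁵ would be t₂g³ eg² with 0 pairs; low-spin has 2, so 2 excess pairs cost +2P = +38220 cm⁻¹.
Overall CFSE = -61140 + 38220 = -22920 cm⁻¹.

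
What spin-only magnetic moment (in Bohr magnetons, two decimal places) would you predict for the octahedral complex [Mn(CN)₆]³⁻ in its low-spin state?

2.83 Bohr magnetons

Each CN⁻ contributes -1; 6 × (-1) = -6. With overall charge -3, Mn is in the +3 oxidation state.
Group 7 minus oxidation state +3 gives a d⁴ configuration for Mn³⁺.
Configuration: t2g^4 e_g^0 → 2 unpaired electrons.
μ(spin-only) = √[2(2+2)] = √8 ≈ 2.83 Bohr magnetons.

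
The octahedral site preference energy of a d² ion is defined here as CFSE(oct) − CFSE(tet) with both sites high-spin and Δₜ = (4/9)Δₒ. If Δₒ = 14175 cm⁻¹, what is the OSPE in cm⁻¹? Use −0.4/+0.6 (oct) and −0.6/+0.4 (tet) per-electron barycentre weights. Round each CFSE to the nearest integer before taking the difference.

In an octahedral site d² (HS) is t2g^2 e_g^0, giving CFSE(oct) = -0.8Δₒ = -11340 cm⁻¹.
In a tetrahedral site the filling is e^2 t2^0: CFSE(tet) = -1.2Δₜ = -1.2 × (4/9)(14175) = -7560 cm⁻¹.
OSPE = -11340 − (-7560) = -3780 cm⁻¹.

-3780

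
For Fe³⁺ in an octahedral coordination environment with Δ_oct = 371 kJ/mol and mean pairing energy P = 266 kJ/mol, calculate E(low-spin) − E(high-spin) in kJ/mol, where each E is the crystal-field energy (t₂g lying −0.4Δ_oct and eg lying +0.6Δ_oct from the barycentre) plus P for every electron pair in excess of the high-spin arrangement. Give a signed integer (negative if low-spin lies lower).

Fe is in group 8, so Fe³⁺ is d⁵ (8 − 3 = 5).
High-spin d⁵ fills as t₂g³ eg² with CFSE 3(−0.4) + 2(+0.6) = 0.0Δ_oct = 0 kJ/mol.
For low-spin the configuration is t₂g⁵ eg⁰: orbital energy -2.0 × 371 = -742 kJ/mol, and 2 additional pairs relative to high-spin add 532 kJ/mol, giving -210 kJ/mol.
Thus E(LS) − E(HS) = -210 kJ/mol.

-210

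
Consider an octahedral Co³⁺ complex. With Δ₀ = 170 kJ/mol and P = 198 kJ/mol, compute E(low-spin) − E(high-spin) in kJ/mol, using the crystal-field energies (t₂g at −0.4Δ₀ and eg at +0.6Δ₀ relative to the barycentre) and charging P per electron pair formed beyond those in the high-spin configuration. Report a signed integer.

Co sits in group 9; removing 3 electrons leaves Co³⁺ with 9 − 3 = 6 d electrons.
High-spin d⁶ fills as t₂g⁴ eg² with CFSE 4(−0.4) + 2(+0.6) = -0.4Δ₀ = -68 kJ/mol.
For low-spin the configuration is t₂g⁶ eg⁰: orbital energy -2.4 × 170 = -408 kJ/mol, and 2 additional pairs relative to high-spin add 396 kJ/mol, giving -12 kJ/mol.
E(LS) − E(HS) = -12 − (-68) = 56 kJ/mol.

56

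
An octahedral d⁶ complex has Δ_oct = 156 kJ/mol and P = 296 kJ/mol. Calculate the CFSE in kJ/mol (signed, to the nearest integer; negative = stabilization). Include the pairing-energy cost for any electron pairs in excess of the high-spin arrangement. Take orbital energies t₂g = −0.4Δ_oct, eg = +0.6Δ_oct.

-62

With Δ_oct < P the complex is high-spin.
That gives t₂g⁴ eg².
Orbital CFSE = -0.4Δ_oct = -0.4 × 156 = -62 kJ/mol.
High-spin has no excess pairs, so no pairing correction applies.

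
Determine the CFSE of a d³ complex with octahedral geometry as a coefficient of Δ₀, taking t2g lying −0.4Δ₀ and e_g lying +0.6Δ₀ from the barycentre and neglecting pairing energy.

Configuration: t2g^3 e_g^0.
CFSE = 3(-0.4Δ₀) + 0(0.6Δ₀) = -1.2Δ₀ + 0.0Δ₀ = -1.2Δ₀.

-1.2 Δ₀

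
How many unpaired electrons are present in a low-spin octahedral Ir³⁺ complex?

Ir sits in group 9; removing 3 electrons leaves Ir³⁺ with 9 − 3 = 6 d electrons.
Configuration: t2g^6 e_g^0, giving 0 unpaired electrons.

0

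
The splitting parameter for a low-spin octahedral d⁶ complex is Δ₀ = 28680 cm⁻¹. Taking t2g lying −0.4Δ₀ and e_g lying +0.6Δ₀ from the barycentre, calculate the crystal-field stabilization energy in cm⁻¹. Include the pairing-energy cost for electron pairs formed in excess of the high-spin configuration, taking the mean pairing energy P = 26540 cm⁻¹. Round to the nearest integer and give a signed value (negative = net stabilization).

Electron filling gives t2g^6 e_g^0.
Orbital CFSE = 6(-0.4) + 0(0.6) = -2.4Δ₀ = -2.4 × 28680 = -68832 cm⁻¹.
High-spin d⁶ would be t2g^4 e_g^2 with 1 pair; low-spin has 3, so 2 excess pairs cost +2P = +53080 cm⁻¹.
Net CFSE = -68832 + 53080 = -15752 cm⁻¹.

-15752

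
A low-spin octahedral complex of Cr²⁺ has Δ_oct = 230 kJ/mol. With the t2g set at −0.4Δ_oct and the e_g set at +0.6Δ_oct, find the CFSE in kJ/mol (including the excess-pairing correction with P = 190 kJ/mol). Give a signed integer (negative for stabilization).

-178

Cr is in group 6, so Cr²⁺ is d⁴ (6 − 2 = 4).
Configuration: t2g^4 e_g^0.
Orbital CFSE = 4(-0.4) + 0(0.6) = -1.6Δ_oct = -1.6 × 230 = -368 kJ/mol.
Pairing penalty: 1 pair vs 0 in the high-spin reference → 1 extra × P = 190 kJ/mol.
Overall CFSE = -368 + 190 = -178 kJ/mol.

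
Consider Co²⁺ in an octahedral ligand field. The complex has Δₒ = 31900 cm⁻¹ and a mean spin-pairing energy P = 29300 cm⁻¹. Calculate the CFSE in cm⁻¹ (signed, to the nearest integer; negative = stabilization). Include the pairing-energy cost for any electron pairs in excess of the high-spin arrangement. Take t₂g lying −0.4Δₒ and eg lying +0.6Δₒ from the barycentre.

Co is in group 9, so Co²⁺ is d⁷ (9 − 2 = 7).
Here Δₒ > P (31900 > 29300), so the low-spin state is favoured.
Filling d⁷ accordingly: t₂g⁶ eg¹.
Orbital CFSE = -1.8Δₒ = -1.8 × 31900 = -57420 cm⁻¹.
Excess pairs vs high-spin: 3 − 2 = 1; pairing cost = +29300 cm⁻¹.
Net CFSE = -57420 + 29300 = -28120 cm⁻¹.

-28120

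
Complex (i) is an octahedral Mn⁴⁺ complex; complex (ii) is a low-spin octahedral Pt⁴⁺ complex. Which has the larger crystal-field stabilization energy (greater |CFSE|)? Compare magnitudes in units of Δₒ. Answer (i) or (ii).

(ii)

(i): Group 7 minus oxidation state +4 gives a d³ configuration for Mn⁴⁺; t2g^3 e_g^0, CFSE = -1.2Δₒ.
(ii): Group 10 minus oxidation state +4 gives a d⁶ configuration for Pt⁴⁺; t₂g⁶ eg⁰, CFSE = -2.4Δₒ.
So (ii) has the larger |CFSE|.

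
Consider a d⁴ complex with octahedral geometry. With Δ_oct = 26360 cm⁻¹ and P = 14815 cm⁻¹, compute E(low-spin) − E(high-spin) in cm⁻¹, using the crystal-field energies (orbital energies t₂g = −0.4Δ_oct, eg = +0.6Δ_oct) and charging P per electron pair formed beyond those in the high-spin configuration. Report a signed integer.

In the high-spin limit (t₂g³ eg¹) the orbital term is -0.6Δ_oct = -15816 cm⁻¹, with no excess pairing.
For low-spin the configuration is t₂g⁴ eg⁰: orbital energy -1.6 × 26360 = -42176 cm⁻¹, and 1 additional pair relative to high-spin adds 14815 cm⁻¹, giving -27361 cm⁻¹.
The difference is -27361 − (-15816) = -11545 cm⁻¹, so low-spin lies lower.

-11545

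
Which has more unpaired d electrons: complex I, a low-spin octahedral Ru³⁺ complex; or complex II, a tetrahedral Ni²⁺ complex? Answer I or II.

I: Ru sits in group 8; removing 3 electrons leaves Ru³⁺ with 8 − 3 = 5 d electrons; t₂g⁵ eg⁰ → 1 unpaired.
II: Ni is in group 10, so Ni²⁺ is d⁸ (10 − 2 = 8); Tetrahedral fields are weak (Δₜ ≈ 4/9 Δₒ), so electrons fill high-spin; e⁴ t₂⁴ → 2 unpaired.
So II has more unpaired electrons.

II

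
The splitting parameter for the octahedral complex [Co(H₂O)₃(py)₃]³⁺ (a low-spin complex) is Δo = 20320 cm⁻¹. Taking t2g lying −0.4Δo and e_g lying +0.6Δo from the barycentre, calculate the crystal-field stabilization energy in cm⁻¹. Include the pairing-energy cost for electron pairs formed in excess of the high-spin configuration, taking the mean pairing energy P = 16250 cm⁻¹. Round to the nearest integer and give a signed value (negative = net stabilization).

Ligand charges: 3×(+0) from H₂O and 3×(+0) from py sum to +0; with overall charge +3, Co is +3.
Co sits in group 9; removing 3 electrons leaves Co³⁺ with 9 − 3 = 6 d electrons.
The d⁶ electrons fill as t2g^6 e_g^0.
CFSE(orbital) = 6×(-0.4Δo) + 0×(0.6Δo) = -2.4Δo; with Δo = 20320 cm⁻¹ that is -48768 cm⁻¹.
Relative to high-spin t2g^4 e_g^2 (1 paired), the low-spin configuration has 2 additional pairs, contributing +2 × 16250 = +32500 cm⁻¹.
Overall CFSE = -48768 + 32500 = -16268 cm⁻¹.

-16268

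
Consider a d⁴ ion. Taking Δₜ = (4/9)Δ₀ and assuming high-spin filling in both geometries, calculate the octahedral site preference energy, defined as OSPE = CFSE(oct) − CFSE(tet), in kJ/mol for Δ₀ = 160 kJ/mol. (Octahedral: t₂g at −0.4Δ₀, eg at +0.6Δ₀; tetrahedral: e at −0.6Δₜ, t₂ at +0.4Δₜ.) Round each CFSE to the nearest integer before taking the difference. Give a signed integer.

-68

In an octahedral site d⁴ (HS) is t₂g³ eg¹, giving CFSE(oct) = -0.6Δ₀ = -96 kJ/mol.
Tetrahedral e² t₂² gives -0.4Δₜ = -0.4 × (4/9) × 160 = -28 kJ/mol.
Subtracting, OSPE = -96 − (-28) = -68 kJ/mol.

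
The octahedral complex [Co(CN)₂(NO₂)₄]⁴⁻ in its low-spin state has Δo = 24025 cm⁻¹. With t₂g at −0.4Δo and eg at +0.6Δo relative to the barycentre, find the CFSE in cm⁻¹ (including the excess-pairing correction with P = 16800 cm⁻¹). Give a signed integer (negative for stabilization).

-26445

Ligand charges: 2×(-1) from CN⁻ and 4×(-1) from NO₂⁻ sum to -6; with overall charge -4, Co is +2.
Co sits in group 9; removing 2 electrons leaves Co²⁺ with 9 − 2 = 7 d electrons.
Electron filling gives t₂g⁶ eg¹.
Orbital CFSE = 6(-0.4) + 1(0.6) = -1.8Δo = -1.8 × 24025 = -43245 cm⁻¹.
Relative to high-spin t₂g⁵ eg² (2 paired), the low-spin configuration has 1 additional pair, contributing +1 × 16800 = +16800 cm⁻¹.
Overall CFSE = -43245 + 16800 = -26445 cm⁻¹.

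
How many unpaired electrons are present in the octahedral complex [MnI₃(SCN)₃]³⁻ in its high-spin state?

4

Ligand charges: 3×(-1) from I⁻ and 3×(-1) from SCN⁻ sum to -6; with overall charge -3, Mn is +3.
Mn sits in group 7; removing 3 electrons leaves Mn³⁺ with 7 − 3 = 4 d electrons.
Configuration: t2g^3 e_g^1, giving 4 unpaired electrons.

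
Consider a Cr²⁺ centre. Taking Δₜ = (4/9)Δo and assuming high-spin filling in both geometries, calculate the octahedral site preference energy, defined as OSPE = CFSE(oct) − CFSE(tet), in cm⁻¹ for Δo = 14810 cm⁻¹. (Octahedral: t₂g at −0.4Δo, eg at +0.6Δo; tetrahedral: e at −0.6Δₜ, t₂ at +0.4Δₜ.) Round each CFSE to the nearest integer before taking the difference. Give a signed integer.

Cr²⁺: group 6, so d-count = 6 − 2 = 4.
In an octahedral site d⁴ (HS) is t₂g³ eg¹, giving CFSE(oct) = -0.6Δo = -8886 cm⁻¹.
Tetrahedral e² t₂² gives -0.4Δₜ = -0.4 × (4/9) × 14810 = -2633 cm⁻¹.
OSPE = -8886 − (-2633) = -6253 cm⁻¹.

-6253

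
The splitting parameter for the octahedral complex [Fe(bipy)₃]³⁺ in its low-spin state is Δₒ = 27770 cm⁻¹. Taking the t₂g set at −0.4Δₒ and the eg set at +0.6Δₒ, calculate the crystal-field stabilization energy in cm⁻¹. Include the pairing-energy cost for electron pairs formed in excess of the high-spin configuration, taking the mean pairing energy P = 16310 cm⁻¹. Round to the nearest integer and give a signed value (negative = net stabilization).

-22920

bipy is neutral, so the +3 overall charge sits on Fe: oxidation state +3.
Fe³⁺: group 8, so d-count = 8 − 3 = 5.
Configuration: t₂g⁵ eg⁰.
The orbital stabilization is -2.0Δₒ = -2.0 × 27770 = -55540 cm⁻¹.
High-spin d⁵ would be t₂g³ eg² with 0 pairs; low-spin has 2, so 2 excess pairs cost +2P = +32620 cm⁻¹.
Combining: -55540 + 32620 = -22920 cm⁻¹.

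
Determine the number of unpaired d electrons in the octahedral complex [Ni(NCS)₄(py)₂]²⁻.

Ligand charges: 4×(-1) from NCS⁻ and 2×(+0) from py sum to -4; with overall charge -2, Ni is +2.
Group 10 minus oxidation state +2 gives a d⁸ configuration for Ni²⁺.
Configuration: t₂g⁶ eg², giving 2 unpaired electrons.

2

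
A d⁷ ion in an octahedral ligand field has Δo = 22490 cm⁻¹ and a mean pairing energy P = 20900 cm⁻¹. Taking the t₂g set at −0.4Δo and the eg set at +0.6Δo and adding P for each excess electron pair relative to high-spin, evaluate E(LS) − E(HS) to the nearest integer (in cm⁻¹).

High-spin d⁷ fills as t₂g⁵ eg² with CFSE 5(−0.4) + 2(+0.6) = -0.8Δo = -17992 cm⁻¹.
For low-spin the configuration is t₂g⁶ eg¹: orbital energy -1.8 × 22490 = -40482 cm⁻¹, and 1 additional pair relative to high-spin adds 20900 cm⁻¹, giving -19582 cm⁻¹.
Thus E(LS) − E(HS) = -1590 cm⁻¹.

-1590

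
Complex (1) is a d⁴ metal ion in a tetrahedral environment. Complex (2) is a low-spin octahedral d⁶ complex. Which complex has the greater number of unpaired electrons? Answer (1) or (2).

(1): Tetrahedral fields are weak (Δₜ ≈ 4/9 Δₒ), so electrons fill high-spin; e² t₂² → 4 unpaired.
(2): t2g^6 e_g^0 → 0 unpaired.
So (1) has more unpaired electrons.

(1)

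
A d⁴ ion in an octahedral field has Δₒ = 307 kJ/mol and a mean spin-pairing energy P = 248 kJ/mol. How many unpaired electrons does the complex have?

2

With Δₒ > P the complex is low-spin.
That gives t2g^4 e_g^0.
Unpaired electrons: 2.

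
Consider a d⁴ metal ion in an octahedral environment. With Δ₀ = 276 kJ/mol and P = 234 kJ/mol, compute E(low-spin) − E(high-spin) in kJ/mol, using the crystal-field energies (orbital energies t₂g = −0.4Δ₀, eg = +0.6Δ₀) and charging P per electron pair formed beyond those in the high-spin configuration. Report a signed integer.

High-spin: t₂g³ eg¹, CFSE = -0.6Δ₀ = -166 kJ/mol.
For low-spin the configuration is t₂g⁴ eg⁰: orbital energy -1.6 × 276 = -442 kJ/mol, and 1 additional pair relative to high-spin adds 234 kJ/mol, giving -208 kJ/mol.
The difference is -208 − (-166) = -42 kJ/mol, so low-spin lies lower.

-42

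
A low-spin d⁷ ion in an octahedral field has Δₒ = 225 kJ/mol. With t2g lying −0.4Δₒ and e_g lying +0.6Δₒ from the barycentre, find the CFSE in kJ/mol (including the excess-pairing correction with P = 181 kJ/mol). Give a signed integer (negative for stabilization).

Configuration: t2g^6 e_g^1.
The orbital stabilization is -1.8Δₒ = -1.8 × 225 = -405 kJ/mol.
High-spin d⁷ would be t2g^5 e_g^2 with 2 pairs; low-spin has 3, so 1 excess pair costs +1P = +181 kJ/mol.
Overall CFSE = -405 + 181 = -224 kJ/mol.

-224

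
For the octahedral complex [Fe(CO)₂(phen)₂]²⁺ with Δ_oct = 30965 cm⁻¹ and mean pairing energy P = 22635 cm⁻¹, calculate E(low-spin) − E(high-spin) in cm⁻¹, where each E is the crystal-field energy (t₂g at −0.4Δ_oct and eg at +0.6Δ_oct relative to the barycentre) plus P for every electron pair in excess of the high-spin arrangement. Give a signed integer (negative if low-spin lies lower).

-16660

Ligand charges: 2×(+0) from CO and 2×(+0) from phen sum to +0; with overall charge +2, Fe is +2.
Fe is in group 8, so Fe²⁺ is d⁶ (8 − 2 = 6).
High-spin d⁶ fills as t₂g⁴ eg² with CFSE 4(−0.4) + 2(+0.6) = -0.4Δ_oct = -12386 cm⁻¹.
For low-spin the configuration is t₂g⁶ eg⁰: orbital energy -2.4 × 30965 = -74316 cm⁻¹, and 2 additional pairs relative to high-spin add 45270 cm⁻¹, giving -29046 cm⁻¹.
E(LS) − E(HS) = -29046 − (-12386) = -16660 cm⁻¹.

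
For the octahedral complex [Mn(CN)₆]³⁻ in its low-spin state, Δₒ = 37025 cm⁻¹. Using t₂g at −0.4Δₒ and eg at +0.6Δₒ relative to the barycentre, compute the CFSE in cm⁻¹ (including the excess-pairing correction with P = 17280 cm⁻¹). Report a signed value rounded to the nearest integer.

-41960

Each CN⁻ contributes -1; 6 × (-1) = -6. With overall charge -3, Mn is in the +3 oxidation state.
Group 7 minus oxidation state +3 gives a d⁴ configuration for Mn³⁺.
Configuration: t₂g⁴ eg⁰.
Orbital CFSE = 4(-0.4) + 0(0.6) = -1.6Δₒ = -1.6 × 37025 = -59240 cm⁻¹.
High-spin d⁴ would be t₂g³ eg¹ with 0 pairs; low-spin has 1, so 1 excess pair costs +1P = +17280 cm⁻¹.
Overall CFSE = -59240 + 17280 = -41960 cm⁻¹.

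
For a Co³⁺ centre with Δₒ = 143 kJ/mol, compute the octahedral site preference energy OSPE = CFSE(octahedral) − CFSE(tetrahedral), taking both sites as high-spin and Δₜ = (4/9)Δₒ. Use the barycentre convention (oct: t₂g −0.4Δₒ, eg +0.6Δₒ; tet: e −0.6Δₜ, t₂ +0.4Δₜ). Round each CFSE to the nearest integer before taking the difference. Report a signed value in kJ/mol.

-19

Group 9 minus oxidation state +3 gives a d⁶ configuration for Co³⁺.
In an octahedral site d⁶ (HS) is t2g^4 e_g^2, giving CFSE(oct) = -0.4Δₒ = -57 kJ/mol.
In a tetrahedral site the filling is e^3 t2^3: CFSE(tet) = -0.6Δₜ = -0.6 × (4/9)(143) = -38 kJ/mol.
OSPE = -57 − (-38) = -19 kJ/mol.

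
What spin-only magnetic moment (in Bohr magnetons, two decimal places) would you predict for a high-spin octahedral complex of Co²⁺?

Group 9 minus oxidation state +2 gives a d⁷ configuration for Co²⁺.
Configuration: t2g^5 e_g^2 → 3 unpaired electrons.
μ(spin-only) = √[3(3+2)] = √15 ≈ 3.87 Bohr magnetons.

3.87 Bohr magnetons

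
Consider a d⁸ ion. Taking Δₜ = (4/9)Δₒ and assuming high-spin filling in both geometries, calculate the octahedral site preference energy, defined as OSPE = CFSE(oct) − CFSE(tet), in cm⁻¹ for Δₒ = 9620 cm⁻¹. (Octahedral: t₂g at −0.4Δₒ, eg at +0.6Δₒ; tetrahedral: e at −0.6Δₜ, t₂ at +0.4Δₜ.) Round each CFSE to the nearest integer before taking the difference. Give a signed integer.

Octahedral (high-spin): t₂g⁶ eg², CFSE = 6(−0.4) + 2(+0.6) = -1.2Δₒ = -1.2 × 9620 = -11544 cm⁻¹.
Tetrahedral: e⁴ t₂⁴, CFSE = 4(−0.6) + 4(+0.4) = -0.8Δₜ = -0.8 × (4/9) × 9620 = -3420 cm⁻¹.
Subtracting, OSPE = -11544 − (-3420) = -8124 cm⁻¹.

-8124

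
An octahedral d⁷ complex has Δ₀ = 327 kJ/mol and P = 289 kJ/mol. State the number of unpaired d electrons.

1

Since Δ₀ = 327 kJ/mol > P = 289 kJ/mol, the complex adopts the low-spin configuration.
That gives t₂g⁶ eg¹.
Unpaired electrons: 1.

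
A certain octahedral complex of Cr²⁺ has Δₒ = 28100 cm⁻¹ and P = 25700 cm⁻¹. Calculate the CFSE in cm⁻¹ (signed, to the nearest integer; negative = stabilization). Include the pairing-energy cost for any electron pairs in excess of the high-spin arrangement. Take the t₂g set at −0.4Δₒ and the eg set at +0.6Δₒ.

Group 6 minus oxidation state +2 gives a d⁴ configuration for Cr²⁺.
Δₒ > P, so pairing is preferred: the ground state is low-spin.
Filling d⁴ accordingly: t₂g⁴ eg⁰.
Orbital CFSE = -1.6Δₒ = -1.6 × 28100 = -44960 cm⁻¹.
Excess pairs vs high-spin: 1 − 0 = 1; pairing cost = +25700 cm⁻¹.
Net CFSE = -44960 + 25700 = -19260 cm⁻¹.

-19260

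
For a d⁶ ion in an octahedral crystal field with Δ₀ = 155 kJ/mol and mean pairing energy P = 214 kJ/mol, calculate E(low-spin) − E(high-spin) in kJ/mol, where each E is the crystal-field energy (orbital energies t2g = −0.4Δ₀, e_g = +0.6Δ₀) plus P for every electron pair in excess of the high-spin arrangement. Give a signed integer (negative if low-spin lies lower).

High-spin d⁶ fills as t2g^4 e_g^2 with CFSE 4(−0.4) + 2(+0.6) = -0.4Δ₀ = -62 kJ/mol.
For low-spin the configuration is t2g^6 e_g^0: orbital energy -2.4 × 155 = -372 kJ/mol, and 2 additional pairs relative to high-spin add 428 kJ/mol, giving 56 kJ/mol.
E(LS) − E(HS) = 56 − (-62) = 118 kJ/mol.

118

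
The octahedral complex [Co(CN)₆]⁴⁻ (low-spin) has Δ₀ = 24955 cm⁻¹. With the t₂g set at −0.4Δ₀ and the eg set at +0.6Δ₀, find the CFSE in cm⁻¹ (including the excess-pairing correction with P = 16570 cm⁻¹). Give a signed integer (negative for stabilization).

Each CN⁻ contributes -1; 6 × (-1) = -6. With overall charge -4, Co is in the +2 oxidation state.
Co is in group 9, so Co²⁺ is d⁷ (9 − 2 = 7).
Configuration: t₂g⁶ eg¹.
The orbital stabilization is -1.8Δ₀ = -1.8 × 24955 = -44919 cm⁻¹.
Pairing penalty: 3 pairs vs 2 in the high-spin reference → 1 extra × P = 16570 cm⁻¹.
Net CFSE = -44919 + 16570 = -28349 cm⁻¹.

-28349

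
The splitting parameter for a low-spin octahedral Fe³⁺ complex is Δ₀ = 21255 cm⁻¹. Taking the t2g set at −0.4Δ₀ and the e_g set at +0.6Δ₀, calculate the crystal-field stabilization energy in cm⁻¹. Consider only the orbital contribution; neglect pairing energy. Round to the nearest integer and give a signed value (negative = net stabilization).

Fe³⁺: group 8, so d-count = 8 − 3 = 5.
Configuration: t2g^5 e_g^0.
Orbital CFSE = 5(-0.4) + 0(0.6) = -2.0Δ₀ = -2.0 × 21255 = -42510 cm⁻¹.

-42510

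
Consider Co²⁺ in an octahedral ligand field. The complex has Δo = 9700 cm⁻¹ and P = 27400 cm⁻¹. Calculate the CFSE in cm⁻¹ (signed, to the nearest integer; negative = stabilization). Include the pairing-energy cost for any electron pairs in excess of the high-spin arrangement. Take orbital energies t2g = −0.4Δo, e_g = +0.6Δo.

Group 9 minus oxidation state +2 gives a d⁷ configuration for Co²⁺.
With Δo < P the complex is high-spin.
That gives t2g^5 e_g^2.
Orbital CFSE = -0.8Δo = -0.8 × 9700 = -7760 cm⁻¹.
High-spin has no excess pairs, so no pairing correction applies.

-7760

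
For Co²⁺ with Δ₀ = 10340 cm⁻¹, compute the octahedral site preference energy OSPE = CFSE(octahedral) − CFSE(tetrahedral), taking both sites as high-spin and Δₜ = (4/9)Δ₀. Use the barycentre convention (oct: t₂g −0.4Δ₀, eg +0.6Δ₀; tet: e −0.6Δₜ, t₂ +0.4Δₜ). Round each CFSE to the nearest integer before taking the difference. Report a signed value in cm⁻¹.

-2757

Co sits in group 9; removing 2 electrons leaves Co²⁺ with 9 − 2 = 7 d electrons.
Octahedral (high-spin): t2g^5 e_g^2, CFSE = 5(−0.4) + 2(+0.6) = -0.8Δ₀ = -0.8 × 10340 = -8272 cm⁻¹.
Tetrahedral: e^4 t2^3, CFSE = 4(−0.6) + 3(+0.4) = -1.2Δₜ = -1.2 × (4/9) × 10340 = -5515 cm⁻¹.
Subtracting, OSPE = -8272 − (-5515) = -2757 cm⁻¹.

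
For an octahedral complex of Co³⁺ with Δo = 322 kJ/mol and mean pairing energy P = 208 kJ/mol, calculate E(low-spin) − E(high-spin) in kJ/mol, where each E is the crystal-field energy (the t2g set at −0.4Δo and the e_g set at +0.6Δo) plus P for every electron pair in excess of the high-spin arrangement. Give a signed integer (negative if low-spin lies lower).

-228

Co sits in group 9; removing 3 electrons leaves Co³⁺ with 9 − 3 = 6 d electrons.
High-spin: t2g^4 e_g^2, CFSE = -0.4Δo = -129 kJ/mol.
For low-spin the configuration is t2g^6 e_g^0: orbital energy -2.4 × 322 = -773 kJ/mol, and 2 additional pairs relative to high-spin add 416 kJ/mol, giving -357 kJ/mol.
E(LS) − E(HS) = -357 − (-129) = -228 kJ/mol.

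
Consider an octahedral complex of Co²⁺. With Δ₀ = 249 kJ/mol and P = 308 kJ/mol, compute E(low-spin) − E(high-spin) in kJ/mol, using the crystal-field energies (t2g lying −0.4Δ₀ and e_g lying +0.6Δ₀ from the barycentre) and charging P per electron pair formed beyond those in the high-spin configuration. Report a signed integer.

59

Co²⁺: group 9, so d-count = 9 − 2 = 7.
High-spin d⁷ fills as t2g^5 e_g^2 with CFSE 5(−0.4) + 2(+0.6) = -0.8Δ₀ = -199 kJ/mol.
Low-spin: t2g^6 e_g^1, orbital CFSE = -1.8Δ₀ = -448 kJ/mol; plus 1 excess pair × P = +308 kJ/mol; total -140 kJ/mol.
Thus E(LS) − E(HS) = 59 kJ/mol.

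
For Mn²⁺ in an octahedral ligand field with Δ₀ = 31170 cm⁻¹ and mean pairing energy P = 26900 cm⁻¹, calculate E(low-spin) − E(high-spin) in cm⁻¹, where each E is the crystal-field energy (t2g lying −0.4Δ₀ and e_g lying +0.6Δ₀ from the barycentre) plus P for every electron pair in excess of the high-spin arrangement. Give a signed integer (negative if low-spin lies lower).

Group 7 minus oxidation state +2 gives a d⁵ configuration for Mn²⁺.
High-spin d⁵ fills as t2g^3 e_g^2 with CFSE 3(−0.4) + 2(+0.6) = 0.0Δ₀ = 0 cm⁻¹.
Low-spin t2g^5 e_g^0 gives -2.0Δ₀ = -62340 cm⁻¹, but forming 2 extra pairs costs 2P = 53800 cm⁻¹, so E(LS) = -62340 + 53800 = -8540 cm⁻¹.
The difference is -8540 − (0) = -8540 cm⁻¹, so low-spin lies lower.

-8540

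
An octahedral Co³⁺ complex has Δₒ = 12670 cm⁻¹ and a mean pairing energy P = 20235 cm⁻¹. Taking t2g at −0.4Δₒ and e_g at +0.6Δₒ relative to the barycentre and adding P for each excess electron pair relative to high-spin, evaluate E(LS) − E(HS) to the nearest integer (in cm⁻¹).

Co is in group 9, so Co³⁺ is d⁶ (9 − 3 = 6).
High-spin d⁶ fills as t2g^4 e_g^2 with CFSE 4(−0.4) + 2(+0.6) = -0.4Δₒ = -5068 cm⁻¹.
For low-spin the configuration is t2g^6 e_g^0: orbital energy -2.4 × 12670 = -30408 cm⁻¹, and 2 additional pairs relative to high-spin add 40470 cm⁻¹, giving 10062 cm⁻¹.
Thus E(LS) − E(HS) = 15130 cm⁻¹.

15130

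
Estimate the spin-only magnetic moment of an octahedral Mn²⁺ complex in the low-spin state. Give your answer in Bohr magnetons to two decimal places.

Group 7 minus oxidation state +2 gives a d⁵ configuration for Mn²⁺.
Configuration: t2g^5 e_g^0 → 1 unpaired electron.
μ(spin-only) = √[1(1+2)] = √3 ≈ 1.73 Bohr magnetons.

1.73 Bohr magnetons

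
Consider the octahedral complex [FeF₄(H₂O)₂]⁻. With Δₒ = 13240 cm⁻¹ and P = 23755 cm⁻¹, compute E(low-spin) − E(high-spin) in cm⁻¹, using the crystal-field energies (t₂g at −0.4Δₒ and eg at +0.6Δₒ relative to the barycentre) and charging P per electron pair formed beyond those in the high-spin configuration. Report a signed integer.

Ligand charges: 4×(-1) from F⁻ and 2×(+0) from H₂O sum to -4; with overall charge -1, Fe is +3.
Fe sits in group 8; removing 3 electrons leaves Fe³⁺ with 8 − 3 = 5 d electrons.
High-spin: t₂g³ eg², CFSE = 0.0Δₒ = 0 cm⁻¹.
Low-spin t₂g⁵ eg⁰ gives -2.0Δₒ = -26480 cm⁻¹, but forming 2 extra pairs costs 2P = 47510 cm⁻¹, so E(LS) = -26480 + 47510 = 21030 cm⁻¹.
The difference is 21030 − (0) = 21030 cm⁻¹, so high-spin lies lower.

21030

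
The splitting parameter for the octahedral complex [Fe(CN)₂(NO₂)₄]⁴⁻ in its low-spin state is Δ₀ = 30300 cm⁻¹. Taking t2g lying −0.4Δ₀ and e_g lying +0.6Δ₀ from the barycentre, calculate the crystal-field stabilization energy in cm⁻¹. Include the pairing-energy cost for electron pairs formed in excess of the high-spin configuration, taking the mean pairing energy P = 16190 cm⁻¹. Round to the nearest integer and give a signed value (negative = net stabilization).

Ligand charges: 2×(-1) from CN⁻ and 4×(-1) from NO₂⁻ sum to -6; with overall charge -4, Fe is +2.
Fe²⁺: group 8, so d-count = 8 − 2 = 6.
The d⁶ electrons fill as t2g^6 e_g^0.
The orbital stabilization is -2.4Δ₀ = -2.4 × 30300 = -72720 cm⁻¹.
Pairing penalty: 3 pairs vs 1 in the high-spin reference → 2 extra × P = 32380 cm⁻¹.
Net CFSE = -72720 + 32380 = -40340 cm⁻¹.

-40340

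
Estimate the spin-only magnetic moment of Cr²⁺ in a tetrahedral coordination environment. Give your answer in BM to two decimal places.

4.90 BM

Cr is in group 6, so Cr²⁺ is d⁴ (6 − 2 = 4).
With tetrahedral geometry the complex is necessarily high-spin.
Configuration: e^2 t2^2 → 4 unpaired electrons.
μ(spin-only) = √[4(4+2)] = √24 ≈ 4.90 BM.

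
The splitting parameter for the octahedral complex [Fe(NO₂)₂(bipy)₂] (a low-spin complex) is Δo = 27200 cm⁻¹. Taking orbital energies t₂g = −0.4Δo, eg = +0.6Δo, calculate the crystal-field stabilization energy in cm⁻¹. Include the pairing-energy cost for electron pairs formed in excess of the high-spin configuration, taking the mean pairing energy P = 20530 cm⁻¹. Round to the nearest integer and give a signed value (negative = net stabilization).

Ligand charges: 2×(-1) from NO₂⁻ and 2×(+0) from bipy sum to -2; with overall charge +0, Fe is +2.
Fe²⁺: group 8, so d-count = 8 − 2 = 6.
Configuration: t₂g⁶ eg⁰.
Orbital CFSE = 6(-0.4) + 0(0.6) = -2.4Δo = -2.4 × 27200 = -65280 cm⁻¹.
Pairing penalty: 3 pairs vs 1 in the high-spin reference → 2 extra × P = 41060 cm⁻¹.
Overall CFSE = -65280 + 41060 = -24220 cm⁻¹.

-24220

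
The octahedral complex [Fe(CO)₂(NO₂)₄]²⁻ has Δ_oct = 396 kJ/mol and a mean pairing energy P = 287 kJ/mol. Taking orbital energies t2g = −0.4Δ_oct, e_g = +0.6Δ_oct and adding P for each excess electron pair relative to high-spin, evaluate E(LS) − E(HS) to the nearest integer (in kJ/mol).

Ligand charges: 2×(+0) from CO and 4×(-1) from NO₂⁻ sum to -4; with overall charge -2, Fe is +2.
Fe²⁺: group 8, so d-count = 8 − 2 = 6.
High-spin: t2g^4 e_g^2, CFSE = -0.4Δ_oct = -158 kJ/mol.
Low-spin t2g^6 e_g^0 gives -2.4Δ_oct = -950 kJ/mol, but forming 2 extra pairs costs 2P = 574 kJ/mol, so E(LS) = -950 + 574 = -376 kJ/mol.
Thus E(LS) − E(HS) = -218 kJ/mol.

-218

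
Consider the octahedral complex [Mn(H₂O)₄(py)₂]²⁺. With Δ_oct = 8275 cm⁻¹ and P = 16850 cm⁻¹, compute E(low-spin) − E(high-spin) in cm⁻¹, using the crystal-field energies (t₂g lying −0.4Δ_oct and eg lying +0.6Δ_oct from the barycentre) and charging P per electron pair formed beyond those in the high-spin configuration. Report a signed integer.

Ligand charges: 4×(+0) from H₂O and 2×(+0) from py sum to +0; with overall charge +2, Mn is +2.
Mn²⁺: group 7, so d-count = 7 − 2 = 5.
High-spin d⁵ fills as t₂g³ eg² with CFSE 3(−0.4) + 2(+0.6) = 0.0Δ_oct = 0 cm⁻¹.
Low-spin t₂g⁵ eg⁰ gives -2.0Δ_oct = -16550 cm⁻¹, but forming 2 extra pairs costs 2P = 33700 cm⁻¹, so E(LS) = -16550 + 33700 = 17150 cm⁻¹.
Thus E(LS) − E(HS) = 17150 cm⁻¹.

17150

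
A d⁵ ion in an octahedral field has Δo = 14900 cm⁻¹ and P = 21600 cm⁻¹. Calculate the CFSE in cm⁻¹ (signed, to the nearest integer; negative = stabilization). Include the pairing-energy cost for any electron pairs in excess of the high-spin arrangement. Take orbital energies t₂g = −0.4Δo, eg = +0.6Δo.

Here Δo < P (14900 < 21600), so the high-spin state is favoured.
Filling d⁵ accordingly: t₂g³ eg².
Orbital CFSE = 0.0Δo = 0.0 × 14900 = 0 cm⁻¹.
High-spin has no excess pairs, so no pairing correction applies.

0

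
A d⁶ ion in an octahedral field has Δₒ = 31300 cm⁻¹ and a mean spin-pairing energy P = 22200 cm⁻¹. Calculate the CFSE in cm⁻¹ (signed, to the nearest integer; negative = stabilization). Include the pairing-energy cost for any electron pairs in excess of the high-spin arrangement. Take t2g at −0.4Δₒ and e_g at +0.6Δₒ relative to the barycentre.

-30720

With Δₒ > P the complex is low-spin.
That gives t2g^6 e_g^0.
Orbital CFSE = -2.4Δₒ = -2.4 × 31300 = -75120 cm⁻¹.
Excess pairs vs high-spin: 3 − 1 = 2; pairing cost = +44400 cm⁻¹.
Net CFSE = -75120 + 44400 = -30720 cm⁻¹.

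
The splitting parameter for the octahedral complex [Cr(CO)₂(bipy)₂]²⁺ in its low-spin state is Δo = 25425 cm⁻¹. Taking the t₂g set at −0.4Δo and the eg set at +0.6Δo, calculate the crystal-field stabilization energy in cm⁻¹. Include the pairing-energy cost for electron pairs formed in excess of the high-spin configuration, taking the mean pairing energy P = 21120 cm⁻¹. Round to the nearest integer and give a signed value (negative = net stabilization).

-19560

Ligand charges: 2×(+0) from CO and 2×(+0) from bipy sum to +0; with overall charge +2, Cr is +2.
Cr sits in group 6; removing 2 electrons leaves Cr²⁺ with 6 − 2 = 4 d electrons.
Electron filling gives t₂g⁴ eg⁰.
Orbital CFSE = 4(-0.4) + 0(0.6) = -1.6Δo = -1.6 × 25425 = -40680 cm⁻¹.
High-spin d⁴ would be t₂g³ eg¹ with 0 pairs; low-spin has 1, so 1 excess pair costs +1P = +21120 cm⁻¹.
Net CFSE = -40680 + 21120 = -19560 cm⁻¹.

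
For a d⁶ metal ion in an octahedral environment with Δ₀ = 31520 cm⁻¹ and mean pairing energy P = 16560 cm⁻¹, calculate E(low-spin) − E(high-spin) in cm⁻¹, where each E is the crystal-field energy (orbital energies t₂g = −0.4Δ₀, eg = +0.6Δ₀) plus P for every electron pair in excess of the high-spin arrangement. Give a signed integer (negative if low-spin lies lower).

High-spin: t₂g⁴ eg², CFSE = -0.4Δ₀ = -12608 cm⁻¹.
For low-spin the configuration is t₂g⁶ eg⁰: orbital energy -2.4 × 31520 = -75648 cm⁻¹, and 2 additional pairs relative to high-spin add 33120 cm⁻¹, giving -42528 cm⁻¹.
The difference is -42528 − (-12608) = -29920 cm⁻¹, so low-spin lies lower.

-29920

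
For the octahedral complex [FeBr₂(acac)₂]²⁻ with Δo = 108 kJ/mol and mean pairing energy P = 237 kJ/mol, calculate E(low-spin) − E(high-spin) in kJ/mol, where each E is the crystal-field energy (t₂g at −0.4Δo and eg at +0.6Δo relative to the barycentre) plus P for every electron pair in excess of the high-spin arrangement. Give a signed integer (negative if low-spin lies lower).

Ligand charges: 2×(-1) from Br⁻ and 2×(-1) from acac⁻ sum to -4; with overall charge -2, Fe is +2.
Group 8 minus oxidation state +2 gives a d⁶ configuration for Fe²⁺.
In the high-spin limit (t₂g⁴ eg²) the orbital term is -0.4Δo = -43 kJ/mol, with no excess pairing.
Low-spin t₂g⁶ eg⁰ gives -2.4Δo = -259 kJ/mol, but forming 2 extra pairs costs 2P = 474 kJ/mol, so E(LS) = -259 + 474 = 215 kJ/mol.
Thus E(LS) − E(HS) = 258 kJ/mol.

258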